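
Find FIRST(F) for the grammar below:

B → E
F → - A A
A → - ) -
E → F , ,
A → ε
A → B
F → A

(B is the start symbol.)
{ ',', '-', ε }

To compute FIRST(F), examine every production with F on the left-hand side, reading each right-hand side left to right until a non-nullable symbol is reached.

FIRST sets of the other non-terminals involved (by the same procedure, iterated to a fixed point):
  FIRST(A) = { ',', '-', ε }

From F → - A A:
  - '-' is a terminal: add '-' and stop
From F → A:
  - A is a non-terminal: add FIRST(A) \ {ε} = { ',', '-' }
    A is nullable and nothing follows, so the whole right-hand side can vanish: ε ∈ FIRST(F)

Collecting: FIRST(F) = { ',', '-', ε }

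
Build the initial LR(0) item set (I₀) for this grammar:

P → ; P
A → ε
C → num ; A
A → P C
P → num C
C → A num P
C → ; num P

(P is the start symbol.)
First, augment the grammar with P' → P
I₀ = CLOSURE({ [P' → . P] }):
  [P' → . P] has the dot before P: add [P → . ; P], [P → . num C]
No further items can be added.

I₀ = { [P → . ; P], [P → . num C], [P' → . P] }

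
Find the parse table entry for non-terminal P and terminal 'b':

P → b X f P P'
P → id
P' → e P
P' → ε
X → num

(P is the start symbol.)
To find M[P, 'b'], we find productions for P where 'b' is in the predict set (PREDICT(N → α) = (FIRST(α) \ {ε}) ∪ (FOLLOW(N) if α ⇒* ε)).

P → b X f P P': PREDICT = { 'b' }
  'b' is in predict set, so this production goes in M[P, 'b']
P → id: PREDICT = { 'id' }

M[P, 'b'] = P → b X f P P'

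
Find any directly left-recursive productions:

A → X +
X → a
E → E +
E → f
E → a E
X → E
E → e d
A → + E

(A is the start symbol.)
Yes, E is left-recursive

A → X +: starts with X
X → a: starts with a
E → E +: LEFT RECURSIVE (starts with E)
E → f: starts with f
E → a E: starts with a
X → E: starts with E
E → e d: starts with e
A → + E: starts with '+'

The grammar has direct left recursion on: E.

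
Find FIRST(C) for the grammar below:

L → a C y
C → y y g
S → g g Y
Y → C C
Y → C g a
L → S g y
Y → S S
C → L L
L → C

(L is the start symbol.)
{ 'a', 'g', 'y' }

To compute FIRST(C), examine every production with C on the left-hand side, reading each right-hand side left to right until a non-nullable symbol is reached.

FIRST sets of the other non-terminals involved (by the same procedure, iterated to a fixed point):
  FIRST(L) = { 'a', 'g', 'y' }

From C → y y g:
  - y is a terminal: add 'y' and stop
From C → L L:
  - L is a non-terminal: add FIRST(L) \ {ε} = { 'a', 'g', 'y' }
    L is not nullable, so stop

Collecting: FIRST(C) = { 'a', 'g', 'y' }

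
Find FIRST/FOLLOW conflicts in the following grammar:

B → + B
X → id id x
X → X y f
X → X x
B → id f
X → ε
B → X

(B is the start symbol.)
Yes. X → X y f with FOLLOW(X) on { 'x', 'y' }; X → X x with FOLLOW(X) on { 'x', 'y' }

Nullable non-terminals: B, X.
FIRST sets used below: FIRST(X) = { 'id', 'x', 'y', ε }

B: nullable alternative(s) B → X; FOLLOW(B) = { $ }
  B → + B: FIRST \ {ε} = { '+' } — disjoint from FOLLOW(B)
  B → id f: FIRST \ {ε} = { 'id' } — disjoint from FOLLOW(B)
  B → X: FIRST \ {ε} = { 'id', 'x', 'y' } — this is the only nullable alternative, skip

X: nullable alternative(s) X → ε; FOLLOW(X) = { $, 'x', 'y' }
  X → id id x: FIRST \ {ε} = { 'id' } — disjoint from FOLLOW(X)
  X → X y f: FIRST \ {ε} = { 'id', 'x', 'y' } — overlaps FOLLOW(X) on { 'x', 'y' }: CONFLICT
  X → X x: FIRST \ {ε} = { 'id', 'x', 'y' } — overlaps FOLLOW(X) on { 'x', 'y' }: CONFLICT
  X → ε: FIRST \ {ε} = { } — this is the only nullable alternative, skip

So the grammar has 2 FIRST/FOLLOW conflicts (marked CONFLICT above).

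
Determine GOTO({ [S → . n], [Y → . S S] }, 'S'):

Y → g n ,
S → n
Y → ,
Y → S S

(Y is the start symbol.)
{ [S → . n], [Y → S . S] }

GOTO(I, 'S') = CLOSURE({ [A → αX.β] : [A → α.Xβ] ∈ I, X = 'S' })

Items with dot before 'S', with the dot advanced:
  [Y → . S S] → [Y → S . S]
Closure of the advanced items:
  [Y → S . S] has the dot before S: add [S → . n]

GOTO = { [S → . n], [Y → S . S] }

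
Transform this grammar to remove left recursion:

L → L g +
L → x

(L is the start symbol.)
L is directly left-recursive. The standard transformation for
  A → A α₁ | ... | A α_m | β₁ | ... | β_n
is
  A  → β₁ A' | ... | β_n A'
  A' → α₁ A' | ... | α_m A' | ε

L → x becomes L → x L'
L → L g + becomes L' → g + L'
Add L' → ε

Resulting grammar:
L → x L'
L' → g + L'
L' → ε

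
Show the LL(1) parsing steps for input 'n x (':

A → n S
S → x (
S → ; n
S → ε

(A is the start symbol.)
Stack is shown with the top on the left.

Stack  Input    Action
----------------------
A $    n x ( $  output A → n S
n S $  n x ( $  match 'n'
S $    x ( $    output S → x (
x ( $  x ( $    match 'x'
( $    ( $      match '('
$      $        accept

The string is accepted.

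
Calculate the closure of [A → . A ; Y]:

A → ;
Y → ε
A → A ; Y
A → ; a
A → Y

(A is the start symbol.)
To compute CLOSURE, for each item [A → α.Bβ] where B is a non-terminal, add [B → .γ] for all productions B → γ; repeat for the newly added items until nothing changes.

Start with: [A → . A ; Y]
  [A → . A ; Y] has the dot before A: add [A → . ;], [A → . ; a], [A → . Y]
  [A → . Y] has the dot before Y: add [Y → .]
No further items can be added.

CLOSURE = { [A → . ; a], [A → . ;], [A → . A ; Y], [A → . Y], [Y → .] }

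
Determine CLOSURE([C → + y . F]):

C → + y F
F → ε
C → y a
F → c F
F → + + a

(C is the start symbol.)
{ [C → + y . F], [F → . + + a], [F → . c F], [F → .] }

Start with: [C → + y . F]
  [C → + y . F] has the dot before F: add [F → .], [F → . c F], [F → . + + a]
No further items can be added.

CLOSURE = { [C → + y . F], [F → . + + a], [F → . c F], [F → .] }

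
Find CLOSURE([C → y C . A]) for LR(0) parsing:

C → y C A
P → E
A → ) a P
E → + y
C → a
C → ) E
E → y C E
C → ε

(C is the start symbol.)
{ [A → . ) a P], [C → y C . A] }

Start with: [C → y C . A]
  [C → y C . A] has the dot before A: add [A → . ) a P]
No further items can be added.

CLOSURE = { [A → . ) a P], [C → y C . A] }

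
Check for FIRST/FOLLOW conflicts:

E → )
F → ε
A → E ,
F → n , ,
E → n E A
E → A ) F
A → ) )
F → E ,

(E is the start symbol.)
A FIRST/FOLLOW conflict occurs when a non-terminal N has a nullable alternative N → β (β ⇒* ε) and another alternative N → α with FIRST(α) ∩ FOLLOW(N) ≠ ∅: on such a lookahead the parser cannot decide between expanding α and letting N vanish via β.

Nullable non-terminals: F.
FIRST sets used below: FIRST(E) = { ')', 'n' }

F: nullable alternative(s) F → ε; FOLLOW(F) = { $, ')', ',', 'n' }
  F → ε: FIRST \ {ε} = { } — this is the only nullable alternative, skip
  F → n , ,: FIRST \ {ε} = { 'n' } — overlaps FOLLOW(F) on { 'n' }: CONFLICT
  F → E ,: FIRST \ {ε} = { ')', 'n' } — overlaps FOLLOW(F) on { ')', 'n' }: CONFLICT

A, E have no nullable alternative, so no FIRST/FOLLOW check is needed there.

So the grammar has 2 FIRST/FOLLOW conflicts (marked CONFLICT above).

Answer: Yes. F → n ',' ',' with FOLLOW(F) on { 'n' }; F → E ',' with FOLLOW(F) on { ')', 'n' }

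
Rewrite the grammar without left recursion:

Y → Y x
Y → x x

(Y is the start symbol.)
Y → x x Y'
Y' → x Y'
Y' → ε

Y is directly left-recursive. The standard transformation for
  A → A α₁ | ... | A α_m | β₁ | ... | β_n
is
  A  → β₁ A' | ... | β_n A'
  A' → α₁ A' | ... | α_m A' | ε

Y → x x becomes Y → x x Y'
Y → Y x becomes Y' → x Y'
Add Y' → ε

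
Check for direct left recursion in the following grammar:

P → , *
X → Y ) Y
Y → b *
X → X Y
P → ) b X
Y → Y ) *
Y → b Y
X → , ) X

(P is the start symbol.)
Yes, X, Y are left-recursive

P → , *: starts with ','
X → Y ) Y: starts with Y
Y → b *: starts with b
X → X Y: LEFT RECURSIVE (starts with X)
P → ) b X: starts with ')'
Y → Y ) *: LEFT RECURSIVE (starts with Y)
Y → b Y: starts with b
X → , ) X: starts with ','

The grammar has direct left recursion on: X, Y.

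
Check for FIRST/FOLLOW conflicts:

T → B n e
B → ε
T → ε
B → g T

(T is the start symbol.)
A FIRST/FOLLOW conflict occurs when a non-terminal N has a nullable alternative N → β (β ⇒* ε) and another alternative N → α with FIRST(α) ∩ FOLLOW(N) ≠ ∅: on such a lookahead the parser cannot decide between expanding α and letting N vanish via β.

Nullable non-terminals: B, T.
FIRST sets used below: FIRST(B) = { 'g', ε }

B: nullable alternative(s) B → ε; FOLLOW(B) = { 'n' }
  B → ε: FIRST \ {ε} = { } — this is the only nullable alternative, skip
  B → g T: FIRST \ {ε} = { 'g' } — disjoint from FOLLOW(B)

T: nullable alternative(s) T → ε; FOLLOW(T) = { $, 'n' }
  T → B n e: FIRST \ {ε} = { 'g', 'n' } — overlaps FOLLOW(T) on { 'n' }: CONFLICT
  T → ε: FIRST \ {ε} = { } — this is the only nullable alternative, skip

So the grammar has 1 FIRST/FOLLOW conflict (marked CONFLICT above).

Answer: Yes. T → B n e with FOLLOW(T) on { 'n' }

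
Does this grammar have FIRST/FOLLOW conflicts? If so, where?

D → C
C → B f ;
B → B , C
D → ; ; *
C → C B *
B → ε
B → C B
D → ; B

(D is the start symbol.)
Yes. B → B ',' C with FOLLOW(B) on { ',', 'f' }; B → C B with FOLLOW(B) on { ',', 'f' }

A FIRST/FOLLOW conflict occurs when a non-terminal N has a nullable alternative N → β (β ⇒* ε) and another alternative N → α with FIRST(α) ∩ FOLLOW(N) ≠ ∅: on such a lookahead the parser cannot decide between expanding α and letting N vanish via β.

Nullable non-terminals: B.
FIRST sets used below: FIRST(B) = { ',', 'f', ε }, FIRST(C) = { ',', 'f' }

B: nullable alternative(s) B → ε; FOLLOW(B) = { $, '*', ',', 'f' }
  B → B , C: FIRST \ {ε} = { ',', 'f' } — overlaps FOLLOW(B) on { ',', 'f' }: CONFLICT
  B → ε: FIRST \ {ε} = { } — this is the only nullable alternative, skip
  B → C B: FIRST \ {ε} = { ',', 'f' } — overlaps FOLLOW(B) on { ',', 'f' }: CONFLICT

C, D have no nullable alternative, so no FIRST/FOLLOW check is needed there.

So the grammar has 2 FIRST/FOLLOW conflicts (marked CONFLICT above).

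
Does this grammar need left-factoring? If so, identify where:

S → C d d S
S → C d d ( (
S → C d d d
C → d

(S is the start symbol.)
Left-factoring is needed when two productions for the same non-terminal
share a common prefix on the right-hand side.

Productions for S:
  S → C d d S
  S → C d d ( (
  S → C d d d

Found common prefix 'C d d' in productions for S

Answer: Yes, S has productions with common prefix 'C d d'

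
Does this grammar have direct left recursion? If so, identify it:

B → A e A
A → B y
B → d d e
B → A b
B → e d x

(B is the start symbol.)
Direct left recursion occurs when N → N α for some non-terminal N (the right-hand side begins with the left-hand side itself).

B → A e A: starts with A
A → B y: starts with B
B → d d e: starts with d
B → A b: starts with A
B → e d x: starts with e

No direct left recursion found.

Answer: No direct left recursion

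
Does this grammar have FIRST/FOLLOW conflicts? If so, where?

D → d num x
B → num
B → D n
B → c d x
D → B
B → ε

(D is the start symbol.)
Yes. B → D n with FOLLOW(B) on { 'n' }

A FIRST/FOLLOW conflict occurs when a non-terminal N has a nullable alternative N → β (β ⇒* ε) and another alternative N → α with FIRST(α) ∩ FOLLOW(N) ≠ ∅: on such a lookahead the parser cannot decide between expanding α and letting N vanish via β.

Nullable non-terminals: B, D.
FIRST sets used below: FIRST(D) = { 'c', 'd', 'n', 'num', ε }, FIRST(B) = { 'c', 'd', 'n', 'num', ε }

B: nullable alternative(s) B → ε; FOLLOW(B) = { $, 'n' }
  B → num: FIRST \ {ε} = { 'num' } — disjoint from FOLLOW(B)
  B → D n: FIRST \ {ε} = { 'c', 'd', 'n', 'num' } — overlaps FOLLOW(B) on { 'n' }: CONFLICT
  B → c d x: FIRST \ {ε} = { 'c' } — disjoint from FOLLOW(B)
  B → ε: FIRST \ {ε} = { } — this is the only nullable alternative, skip

D: nullable alternative(s) D → B; FOLLOW(D) = { $, 'n' }
  D → d num x: FIRST \ {ε} = { 'd' } — disjoint from FOLLOW(D)
  D → B: FIRST \ {ε} = { 'c', 'd', 'n', 'num' } — this is the only nullable alternative, skip

So the grammar has 1 FIRST/FOLLOW conflict (marked CONFLICT above).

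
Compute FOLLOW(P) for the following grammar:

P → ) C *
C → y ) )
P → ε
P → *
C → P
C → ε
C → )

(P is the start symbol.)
To compute FOLLOW(P), find every occurrence of P on a right-hand side N → α P β: add FIRST(β) \ {ε}, and if β is empty or nullable also add FOLLOW(N). Iterate to a fixed point.

P is the start symbol, so $ ∈ FOLLOW(P).
In C → P: P is at the end, add FOLLOW(C)

The FOLLOW sets referred to above (computed the same way, to a fixed point):
  FOLLOW(C) = { '*' }

Taking the union: FOLLOW(P) = { $, '*' }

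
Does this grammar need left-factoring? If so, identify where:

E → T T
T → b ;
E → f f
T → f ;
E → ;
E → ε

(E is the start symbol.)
No, left-factoring is not needed

Left-factoring is needed when two productions for the same non-terminal
share a common prefix on the right-hand side.

Productions for E:
  E → T T
  E → f f
  E → ;
  E → ε
Productions for T:
  T → b ;
  T → f ;

No common prefixes found.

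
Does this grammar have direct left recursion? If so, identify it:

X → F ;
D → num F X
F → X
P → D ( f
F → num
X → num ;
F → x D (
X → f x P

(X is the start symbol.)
No direct left recursion

X → F ;: starts with F
D → num F X: starts with num
F → X: starts with X
P → D ( f: starts with D
F → num: starts with num
X → num ;: starts with num
F → x D (: starts with x
X → f x P: starts with f

No direct left recursion found.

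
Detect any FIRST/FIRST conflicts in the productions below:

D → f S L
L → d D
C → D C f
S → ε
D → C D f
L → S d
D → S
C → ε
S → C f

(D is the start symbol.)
FIRST sets of the non-terminals at (or reachable through a nullable prefix from) the front of some alternative:
  FIRST(C) = { 'f', ε }
  FIRST(D) = { 'f', ε }
  FIRST(S) = { 'f', ε }

Productions for D:
  D → f S L: FIRST = { 'f' }
  D → C D f: FIRST = { 'f' }
  D → S: FIRST = { 'f', ε }
Productions for L:
  L → d D: FIRST = { 'd' }
  L → S d: FIRST = { 'd', 'f' }
Productions for C:
  C → D C f: FIRST = { 'f' }
  C → ε: FIRST = { ε }
Productions for S:
  S → ε: FIRST = { ε }
  S → C f: FIRST = { 'f' }

Conflict for D: D → f S L and D → C D f
  Overlap: { 'f' }
Conflict for D: D → f S L and D → S
  Overlap: { 'f' }
Conflict for D: D → C D f and D → S
  Overlap: { 'f' }
Conflict for L: L → d D and L → S d
  Overlap: { 'd' }

Answer: Yes. D → f S L / D → C D f on { 'f' }; D → f S L / D → S on { 'f' }; D → C D f / D → S on { 'f' }; L → d D / L → S d on { 'd' }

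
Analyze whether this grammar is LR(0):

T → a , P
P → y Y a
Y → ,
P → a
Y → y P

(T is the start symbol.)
A grammar is LR(0) if no state in the canonical LR(0) collection has:
  - both a shift item (dot before a terminal) and a complete item (shift-reduce conflict), or
  - two or more complete items (reduce-reduce conflict; the accept item [T' → T .] counts as a complete item here).

Augment with T' → T and build the canonical LR(0) collection (I0 = CLOSURE({[T' → . T]}), then GOTO on every symbol after a dot until no new states appear). It has 12 states:
  I0: { [T → . a , P], [T' → . T] }  — shift
  I1: { [T' → T .] }  — accept
  I2: { [T → a . , P] }  — shift
  I3: { [P → . a], [P → . y Y a], [T → a , . P] }  — shift
  I4: { [T → a , P .] }  — reduce
  I5: { [P → a .] }  — reduce
  I6: { [P → y . Y a], [Y → . ,], [Y → . y P] }  — shift
  I7: { [Y → , .] }  — reduce
  I8: { [P → y Y . a] }  — shift
  I9: { [P → . a], [P → . y Y a], [Y → y . P] }  — shift
  I10: { [Y → y P .] }  — reduce
  I11: { [P → y Y a .] }  — reduce

Every state is either a pure shift/goto state or contains exactly one complete item and nothing to shift — no conflicts. The grammar is LR(0).

Answer: Yes, the grammar is LR(0)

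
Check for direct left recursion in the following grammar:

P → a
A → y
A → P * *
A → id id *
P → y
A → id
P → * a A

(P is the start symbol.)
P → a: starts with a
A → y: starts with y
A → P * *: starts with P
A → id id *: starts with id
P → y: starts with y
A → id: starts with id
P → * a A: starts with '*'

No direct left recursion found.

Answer: No direct left recursion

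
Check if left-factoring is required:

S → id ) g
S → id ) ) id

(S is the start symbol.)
Yes, S has productions with common prefix 'id )'

Left-factoring is needed when two productions for the same non-terminal
share a common prefix on the right-hand side.

Productions for S:
  S → id ) g
  S → id ) ) id

Found common prefix 'id )' in productions for S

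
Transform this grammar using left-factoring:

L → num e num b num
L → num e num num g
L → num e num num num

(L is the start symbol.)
Left-factoring transforms A → αβ₁ | αβ₂ into A → αA' and A' → β₁ | β₂
(α is the longest common prefix among the alternatives). Repeat until
no nonterminal has two alternatives with a common prefix.

Round 1: L has alternatives sharing prefix 'num e num'. Introduce L': L → num e num L'
  Add: L' → b num
  Add: L' → num g
  Add: L' → num num

Round 2: L' has alternatives sharing prefix 'num'. Introduce L'': L' → num L''
  Add: L'' → g
  Add: L'' → num

No remaining common prefixes — done.

Resulting grammar:
L → num e num L'
L' → b num
L' → num L''
L'' → g
L'' → num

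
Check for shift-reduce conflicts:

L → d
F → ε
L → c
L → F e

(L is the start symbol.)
Yes — I0: [F → .] vs [L → . c]

Augment with L' → L and build the canonical LR(0) collection (I0 = CLOSURE({[L' → . L]}), then GOTO on every symbol after a dot until no new states appear). It has 6 states:
  I0: { [F → .], [L → . F e], [L → . c], [L → . d], [L' → . L] }  — shift, reduce
  I1: { [L → F . e] }  — shift
  I2: { [L' → L .] }  — accept
  I3: { [L → c .] }  — reduce
  I4: { [L → d .] }  — reduce
  I5: { [L → F e .] }  — reduce

I0 contains reduce item [F → .] and shift items [L → . c], [L → . d] — shift-reduce conflict.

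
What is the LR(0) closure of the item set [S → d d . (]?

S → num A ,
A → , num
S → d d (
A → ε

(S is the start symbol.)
{ [S → d d . (] }

Start with: [S → d d . (]
The dot precedes the terminal '(', so nothing is added.

CLOSURE = { [S → d d . (] }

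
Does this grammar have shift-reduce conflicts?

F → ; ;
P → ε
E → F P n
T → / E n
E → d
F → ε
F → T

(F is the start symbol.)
Yes — I0: [F → .] vs [F → . ; ;]; I1: [F → .] vs [E → . d]

Augment with F' → F and build the canonical LR(0) collection (I0 = CLOSURE({[F' → . F]}), then GOTO on every symbol after a dot until no new states appear). It has 12 states:
  I0: { [F → . ; ;], [F → . T], [F → .], [F' → . F], [T → . / E n] }  — shift, reduce
  I1: { [E → . F P n], [E → . d], [F → . ; ;], [F → . T], [F → .], [T → . / E n], [T → / . E n] }  — shift, reduce
  I2: { [F → ; . ;] }  — shift
  I3: { [F' → F .] }  — accept
  I4: { [F → T .] }  — reduce
  I5: { [F → ; ; .] }  — reduce
  I6: { [T → / E . n] }  — shift
  I7: { [E → F . P n], [P → .] }  — reduce
  I8: { [E → d .] }  — reduce
  I9: { [E → F P . n] }  — shift
  I10: { [E → F P n .] }  — reduce
  I11: { [T → / E n .] }  — reduce

I0 contains reduce item [F → .] and shift items [F → . ; ;], [T → . / E n] — shift-reduce conflict.
I1 contains reduce item [F → .] and shift items [E → . d], [F → . ; ;], [T → . / E n] — shift-reduce conflict.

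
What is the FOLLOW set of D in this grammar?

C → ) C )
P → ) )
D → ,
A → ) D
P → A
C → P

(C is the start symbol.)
In A → ) D: D is at the end, add FOLLOW(A)

The FOLLOW sets referred to above (computed the same way, to a fixed point):
  FOLLOW(A) = { $, ')' }

Taking the union: FOLLOW(D) = { $, ')' }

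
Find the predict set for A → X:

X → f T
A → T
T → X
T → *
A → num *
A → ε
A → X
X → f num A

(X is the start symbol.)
PREDICT(A → X) = (FIRST(RHS) \ {ε}) ∪ (FOLLOW(A) if ε ∈ FIRST(RHS), i.e. RHS ⇒* ε)
FIRST(X) = { 'f' }
FIRST(X) = { 'f' }
ε ∉ FIRST(X), so FOLLOW(A) is not added.
PREDICT(A → X) = { 'f' }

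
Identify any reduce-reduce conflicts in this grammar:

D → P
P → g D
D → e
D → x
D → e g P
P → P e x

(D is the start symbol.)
A reduce-reduce conflict occurs when an LR(0) state has two complete items [A → α .] and [B → β .] — both call for a reduction, and with no lookahead the parser cannot choose between them.

Augment with D' → D and build the canonical LR(0) collection (I0 = CLOSURE({[D' → . D]}), then GOTO on every symbol after a dot until no new states appear). It has 11 states:
  I0: { [D → . P], [D → . e g P], [D → . e], [D → . x], [D' → . D], [P → . P e x], [P → . g D] }  — shift
  I1: { [D' → D .] }  — accept
  I2: { [D → P .], [P → P . e x] }  — shift, reduce
  I3: { [D → e . g P], [D → e .] }  — shift, reduce
  I4: { [D → . P], [D → . e g P], [D → . e], [D → . x], [P → . P e x], [P → . g D], [P → g . D] }  — shift
  I5: { [D → x .] }  — reduce
  I6: { [P → g D .] }  — reduce
  I7: { [D → e g . P], [P → . P e x], [P → . g D] }  — shift
  I8: { [D → e g P .], [P → P . e x] }  — shift, reduce
  I9: { [P → P e . x] }  — shift
  I10: { [P → P e x .] }  — reduce

No state contains more than one complete item.

Answer: No reduce-reduce conflicts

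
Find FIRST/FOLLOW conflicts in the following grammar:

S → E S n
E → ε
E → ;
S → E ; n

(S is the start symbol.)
Yes. E → ';' with FOLLOW(E) on { ';' }

Nullable non-terminals: E.

E: nullable alternative(s) E → ε; FOLLOW(E) = { ';' }
  E → ε: FIRST \ {ε} = { } — this is the only nullable alternative, skip
  E → ;: FIRST \ {ε} = { ';' } — overlaps FOLLOW(E) on { ';' }: CONFLICT

S has no nullable alternative, so no FIRST/FOLLOW check is needed there.

So the grammar has 1 FIRST/FOLLOW conflict (marked CONFLICT above).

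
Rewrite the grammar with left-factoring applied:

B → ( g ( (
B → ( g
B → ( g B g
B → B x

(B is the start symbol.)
B → ( g B'
B' → ( (
B' → ε
B' → B g
B → B x

Left-factoring transforms A → αβ₁ | αβ₂ into A → αA' and A' → β₁ | β₂
(α is the longest common prefix among the alternatives). Repeat until
no nonterminal has two alternatives with a common prefix.

Round 1: B has alternatives sharing prefix '( g'. Introduce B': B → ( g B'
  Add: B' → ( (
  Add: B' → ε
  Add: B' → B g

No remaining common prefixes — done.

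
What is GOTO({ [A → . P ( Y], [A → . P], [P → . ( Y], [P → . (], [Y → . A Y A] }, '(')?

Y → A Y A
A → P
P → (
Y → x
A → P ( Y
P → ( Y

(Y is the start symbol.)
{ [A → . P ( Y], [A → . P], [P → ( . Y], [P → ( .], [P → . ( Y], [P → . (], [Y → . A Y A], [Y → . x] }

GOTO(I, '(') = CLOSURE({ [A → αX.β] : [A → α.Xβ] ∈ I, X = '(' })

Items with dot before '(', with the dot advanced:
  [P → . (] → [P → ( .]
  [P → . ( Y] → [P → ( . Y]
Closure of the advanced items:
  [P → ( . Y] has the dot before Y: add [Y → . A Y A], [Y → . x]
  [Y → . A Y A] has the dot before A: add [A → . P], [A → . P ( Y]
  [A → . P] has the dot before P: add [P → . (], [P → . ( Y]

GOTO = { [A → . P ( Y], [A → . P], [P → ( . Y], [P → ( .], [P → . ( Y], [P → . (], [Y → . A Y A], [Y → . x] }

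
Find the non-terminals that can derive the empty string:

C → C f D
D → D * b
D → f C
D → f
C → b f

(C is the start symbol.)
None

A non-terminal is nullable if it can derive ε (the empty string): either it has an ε-production, or it has a production whose right-hand side consists entirely of nullable non-terminals.

There are no ε-productions, so no non-terminal can derive ε.
No non-terminals are nullable.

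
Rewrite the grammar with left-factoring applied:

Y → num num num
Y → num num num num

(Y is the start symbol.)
Y → num num num Y'
Y' → ε
Y' → num

Left-factoring transforms A → αβ₁ | αβ₂ into A → αA' and A' → β₁ | β₂
(α is the longest common prefix among the alternatives). Repeat until
no nonterminal has two alternatives with a common prefix.

Round 1: Y has alternatives sharing prefix 'num num num'. Introduce Y': Y → num num num Y'
  Add: Y' → ε
  Add: Y' → num

No remaining common prefixes — done.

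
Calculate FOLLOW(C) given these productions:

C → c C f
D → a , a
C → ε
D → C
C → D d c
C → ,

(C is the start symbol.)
{ $, 'd', 'f' }

To compute FOLLOW(C), find every occurrence of C on a right-hand side N → α C β: add FIRST(β) \ {ε}, and if β is empty or nullable also add FOLLOW(N). Iterate to a fixed point.

C is the start symbol, so $ ∈ FOLLOW(C).
In C → c C f: C is followed by f, add FIRST(f) \ {ε} = { 'f' }
In D → C: C is at the end, add FOLLOW(D)

The FOLLOW sets referred to above (computed the same way, to a fixed point):
  FOLLOW(D) = { 'd' }

Taking the union: FOLLOW(C) = { $, 'd', 'f' }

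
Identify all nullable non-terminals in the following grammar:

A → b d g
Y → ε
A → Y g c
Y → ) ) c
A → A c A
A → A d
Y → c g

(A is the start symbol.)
A non-terminal is nullable if it can derive ε (the empty string): either it has an ε-production, or it has a production whose right-hand side consists entirely of nullable non-terminals.

ε-productions: Y → ε
So Y is immediately nullable.
No further non-terminal can be added: every production for the remaining non-terminals contains a terminal or a non-nullable non-terminal.
Nullable = { 'Y' }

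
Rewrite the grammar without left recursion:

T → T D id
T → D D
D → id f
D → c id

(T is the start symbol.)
T is directly left-recursive. The standard transformation for
  A → A α₁ | ... | A α_m | β₁ | ... | β_n
is
  A  → β₁ A' | ... | β_n A'
  A' → α₁ A' | ... | α_m A' | ε

T → D D becomes T → D D T'
T → T D id becomes T' → D id T'
Add T' → ε

Productions for other non-terminals are unchanged:
  D → id f
  D → c id

Resulting grammar:
T → D D T'
T' → D id T'
T' → ε
D → id f
D → c id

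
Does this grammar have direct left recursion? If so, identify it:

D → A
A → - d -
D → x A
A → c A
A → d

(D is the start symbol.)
Direct left recursion occurs when N → N α for some non-terminal N (the right-hand side begins with the left-hand side itself).

D → A: starts with A
A → - d -: starts with '-'
D → x A: starts with x
A → c A: starts with c
A → d: starts with d

No direct left recursion found.

Answer: No direct left recursion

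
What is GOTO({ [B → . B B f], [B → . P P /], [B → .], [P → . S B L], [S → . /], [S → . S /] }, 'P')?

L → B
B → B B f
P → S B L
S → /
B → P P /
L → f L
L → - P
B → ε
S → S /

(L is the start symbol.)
{ [B → P . P /], [P → . S B L], [S → . /], [S → . S /] }

GOTO(I, 'P') = CLOSURE({ [A → αX.β] : [A → α.Xβ] ∈ I, X = 'P' })

Items with dot before 'P', with the dot advanced:
  [B → . P P /] → [B → P . P /]
Closure of the advanced items:
  [B → P . P /] has the dot before P: add [P → . S B L]
  [P → . S B L] has the dot before S: add [S → . /], [S → . S /]

GOTO = { [B → P . P /], [P → . S B L], [S → . /], [S → . S /] }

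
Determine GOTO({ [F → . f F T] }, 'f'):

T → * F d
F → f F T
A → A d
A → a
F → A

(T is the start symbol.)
GOTO(I, 'f') = CLOSURE({ [A → αX.β] : [A → α.Xβ] ∈ I, X = 'f' })

Items with dot before 'f', with the dot advanced:
  [F → . f F T] → [F → f . F T]
Closure of the advanced items:
  [F → f . F T] has the dot before F: add [F → . f F T], [F → . A]
  [F → . A] has the dot before A: add [A → . A d], [A → . a]

GOTO = { [A → . A d], [A → . a], [F → . A], [F → . f F T], [F → f . F T] }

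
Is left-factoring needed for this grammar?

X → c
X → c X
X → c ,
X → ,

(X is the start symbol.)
Left-factoring is needed when two productions for the same non-terminal
share a common prefix on the right-hand side.

Productions for X:
  X → c
  X → c X
  X → c ,
  X → ,

Found common prefix 'c' in productions for X

Answer: Yes, X has productions with common prefix 'c'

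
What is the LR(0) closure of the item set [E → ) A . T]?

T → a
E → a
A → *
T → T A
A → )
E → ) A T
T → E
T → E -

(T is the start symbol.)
To compute CLOSURE, for each item [A → α.Bβ] where B is a non-terminal, add [B → .γ] for all productions B → γ; repeat for the newly added items until nothing changes.

Start with: [E → ) A . T]
  [E → ) A . T] has the dot before T: add [T → . a], [T → . T A], [T → . E], [T → . E -]
  [T → . E] has the dot before E: add [E → . a], [E → . ) A T]
No further items can be added.

CLOSURE = { [E → ) A . T], [E → . ) A T], [E → . a], [T → . E -], [T → . E], [T → . T A], [T → . a] }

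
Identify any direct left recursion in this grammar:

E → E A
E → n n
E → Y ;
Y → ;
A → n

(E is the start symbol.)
Yes, E is left-recursive

E → E A: LEFT RECURSIVE (starts with E)
E → n n: starts with n
E → Y ;: starts with Y
Y → ;: starts with ';'
A → n: starts with n

The grammar has direct left recursion on: E.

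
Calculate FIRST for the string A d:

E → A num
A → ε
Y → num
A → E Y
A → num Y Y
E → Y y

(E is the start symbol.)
FIRST sets of the non-terminals involved (from the grammar, by fixed-point iteration):
  FIRST(A) = { 'num', ε }

To compute FIRST(A d), process the symbols left to right:
Symbol A is a non-terminal. Add FIRST(A) \ {ε} = { 'num' }
A is nullable (ε ∈ FIRST(A)), continue to the next symbol.
Symbol d is a terminal. Add 'd' and stop.
FIRST(A d) = { 'd', 'num' }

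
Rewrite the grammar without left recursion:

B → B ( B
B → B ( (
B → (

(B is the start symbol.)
B is directly left-recursive. The standard transformation for
  A → A α₁ | ... | A α_m | β₁ | ... | β_n
is
  A  → β₁ A' | ... | β_n A'
  A' → α₁ A' | ... | α_m A' | ε

B → ( becomes B → ( B'
B → B ( B becomes B' → ( B B'
B → B ( ( becomes B' → ( ( B'
Add B' → ε

Resulting grammar:
B → ( B'
B' → ( B B'
B' → ( ( B'
B' → ε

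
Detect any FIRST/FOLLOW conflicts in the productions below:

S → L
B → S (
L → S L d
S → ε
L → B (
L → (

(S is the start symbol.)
A FIRST/FOLLOW conflict occurs when a non-terminal N has a nullable alternative N → β (β ⇒* ε) and another alternative N → α with FIRST(α) ∩ FOLLOW(N) ≠ ∅: on such a lookahead the parser cannot decide between expanding α and letting N vanish via β.

Nullable non-terminals: S.
FIRST sets used below: FIRST(L) = { '(' }

S: nullable alternative(s) S → ε; FOLLOW(S) = { $, '(' }
  S → L: FIRST \ {ε} = { '(' } — overlaps FOLLOW(S) on { '(' }: CONFLICT
  S → ε: FIRST \ {ε} = { } — this is the only nullable alternative, skip

B, L have no nullable alternative, so no FIRST/FOLLOW check is needed there.

So the grammar has 1 FIRST/FOLLOW conflict (marked CONFLICT above).

Answer: Yes. S → L with FOLLOW(S) on { '(' }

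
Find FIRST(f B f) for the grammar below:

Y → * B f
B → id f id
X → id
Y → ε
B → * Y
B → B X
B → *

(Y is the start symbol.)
{ 'f' }

To compute FIRST(f B f), process the symbols left to right:
Symbol f is a terminal. Add 'f' and stop.
FIRST(f B f) = { 'f' }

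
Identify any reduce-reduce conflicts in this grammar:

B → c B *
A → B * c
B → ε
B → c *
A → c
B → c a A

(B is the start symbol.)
Augment with B' → B and build the canonical LR(0) collection (I0 = CLOSURE({[B' → . B]}), then GOTO on every symbol after a dot until no new states appear). It has 12 states:
  I0: { [B → . c *], [B → . c B *], [B → . c a A], [B → .], [B' → . B] }  — shift, reduce
  I1: { [B' → B .] }  — accept
  I2: { [B → . c *], [B → . c B *], [B → . c a A], [B → .], [B → c . *], [B → c . B *], [B → c . a A] }  — shift, reduce
  I3: { [B → c * .] }  — reduce
  I4: { [B → c B . *] }  — shift
  I5: { [A → . B * c], [A → . c], [B → . c *], [B → . c B *], [B → . c a A], [B → .], [B → c a . A] }  — shift, reduce
  I6: { [B → c a A .] }  — reduce
  I7: { [A → B . * c] }  — shift
  I8: { [A → c .], [B → . c *], [B → . c B *], [B → . c a A], [B → .], [B → c . *], [B → c . B *], [B → c . a A] }  — shift, 2 reduces
  I9: { [A → B * . c] }  — shift
  I10: { [A → B * c .] }  — reduce
  I11: { [B → c B * .] }  — reduce

I8 contains complete items [A → c .], [B → .] — reduce-reduce conflict.

Answer: Yes — I8: [A → c .] vs [B → .]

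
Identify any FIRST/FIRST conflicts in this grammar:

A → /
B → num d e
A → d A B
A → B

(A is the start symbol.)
No FIRST/FIRST conflicts.

A FIRST/FIRST conflict occurs when two productions N → α and N → β for the same non-terminal have FIRST(α) ∩ FIRST(β) ≠ ∅ (with ε ∈ FIRST of a nullable right-hand side, so two nullable alternatives also conflict).

FIRST sets of the non-terminals at (or reachable through a nullable prefix from) the front of some alternative:
  FIRST(B) = { 'num' }

Productions for A:
  A → /: FIRST = { '/' }
  A → d A B: FIRST = { 'd' }
  A → B: FIRST = { 'num' }
B has only one production, so no FIRST/FIRST conflict is possible there.

All alternatives of each non-terminal have pairwise disjoint FIRST sets.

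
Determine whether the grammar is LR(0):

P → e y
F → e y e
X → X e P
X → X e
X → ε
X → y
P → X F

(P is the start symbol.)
No. Shift-reduce conflict between [X → .] and [P → . e y]

A grammar is LR(0) if no state in the canonical LR(0) collection has:
  - both a shift item (dot before a terminal) and a complete item (shift-reduce conflict), or
  - two or more complete items (reduce-reduce conflict; the accept item [P' → P .] counts as a complete item here).

Augment with P' → P and build the canonical LR(0) collection (I0 = CLOSURE({[P' → . P]}), then GOTO on every symbol after a dot until no new states appear). It has 11 states:
  I0: { [P → . X F], [P → . e y], [P' → . P], [X → . X e P], [X → . X e], [X → . y], [X → .] }  — shift, reduce
  I1: { [P' → P .] }  — accept
  I2: { [F → . e y e], [P → X . F], [X → X . e P], [X → X . e] }  — shift
  I3: { [P → e . y] }  — shift
  I4: { [X → y .] }  — reduce
  I5: { [P → e y .] }  — reduce
  I6: { [P → X F .] }  — reduce
  I7: { [F → e . y e], [P → . X F], [P → . e y], [X → . X e P], [X → . X e], [X → . y], [X → .], [X → X e . P], [X → X e .] }  — shift, 2 reduces
  I8: { [X → X e P .] }  — reduce
  I9: { [F → e y . e], [X → y .] }  — shift, reduce
  I10: { [F → e y e .] }  — reduce

Conflict in state I0:
  Shift-reduce conflict between [X → .] and [P → . e y]
So the grammar is NOT LR(0).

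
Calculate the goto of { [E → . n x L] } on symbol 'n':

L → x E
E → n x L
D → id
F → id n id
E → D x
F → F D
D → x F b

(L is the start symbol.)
{ [E → n . x L] }

GOTO(I, 'n') = CLOSURE({ [A → αX.β] : [A → α.Xβ] ∈ I, X = 'n' })

Items with dot before 'n', with the dot advanced:
  [E → . n x L] → [E → n . x L]
Closure adds nothing (no advanced item has the dot before a non-terminal).

GOTO = { [E → n . x L] }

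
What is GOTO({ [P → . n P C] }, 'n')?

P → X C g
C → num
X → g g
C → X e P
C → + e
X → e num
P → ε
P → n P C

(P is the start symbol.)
GOTO(I, 'n') = CLOSURE({ [A → αX.β] : [A → α.Xβ] ∈ I, X = 'n' })

Items with dot before 'n', with the dot advanced:
  [P → . n P C] → [P → n . P C]
Closure of the advanced items:
  [P → n . P C] has the dot before P: add [P → . X C g], [P → .], [P → . n P C]
  [P → . X C g] has the dot before X: add [X → . g g], [X → . e num]

GOTO = { [P → . X C g], [P → . n P C], [P → .], [P → n . P C], [X → . e num], [X → . g g] }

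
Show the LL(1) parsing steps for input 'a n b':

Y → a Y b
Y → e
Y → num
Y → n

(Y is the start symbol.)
LL(1) parsing maintains a stack (initially the start symbol over $) and the input. At each step: if the stack top is a terminal, match it against the current input token; if it is a non-terminal N, replace it with the RHS of M[N, lookahead] (the unique production whose predict set contains the lookahead).

Stack is shown with the top on the left.

Stack    Input    Action
------------------------
Y $      a n b $  output Y → a Y b
a Y b $  a n b $  match 'a'
Y b $    n b $    output Y → n
n b $    n b $    match 'n'
b $      b $      match 'b'
$        $        accept

The string is accepted.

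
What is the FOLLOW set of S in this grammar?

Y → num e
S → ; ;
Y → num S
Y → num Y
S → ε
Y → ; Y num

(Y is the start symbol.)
{ $, 'num' }

To compute FOLLOW(S), find every occurrence of S on a right-hand side N → α S β: add FIRST(β) \ {ε}, and if β is empty or nullable also add FOLLOW(N). Iterate to a fixed point.

In Y → num S: S is at the end, add FOLLOW(Y)

The FOLLOW sets referred to above (computed the same way, to a fixed point):
  FOLLOW(Y) = { $, 'num' }

Taking the union: FOLLOW(S) = { $, 'num' }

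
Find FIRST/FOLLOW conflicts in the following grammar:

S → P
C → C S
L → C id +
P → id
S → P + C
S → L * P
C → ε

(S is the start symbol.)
A FIRST/FOLLOW conflict occurs when a non-terminal N has a nullable alternative N → β (β ⇒* ε) and another alternative N → α with FIRST(α) ∩ FOLLOW(N) ≠ ∅: on such a lookahead the parser cannot decide between expanding α and letting N vanish via β.

Nullable non-terminals: C.
FIRST sets used below: FIRST(C) = { 'id', ε }, FIRST(S) = { 'id' }

C: nullable alternative(s) C → ε; FOLLOW(C) = { $, 'id' }
  C → C S: FIRST \ {ε} = { 'id' } — overlaps FOLLOW(C) on { 'id' }: CONFLICT
  C → ε: FIRST \ {ε} = { } — this is the only nullable alternative, skip

L, P, S have no nullable alternative, so no FIRST/FOLLOW check is needed there.

So the grammar has 1 FIRST/FOLLOW conflict (marked CONFLICT above).

Answer: Yes. C → C S with FOLLOW(C) on { 'id' }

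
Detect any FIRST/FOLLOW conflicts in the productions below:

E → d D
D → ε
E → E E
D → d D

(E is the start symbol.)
Nullable non-terminals: D.

D: nullable alternative(s) D → ε; FOLLOW(D) = { $, 'd' }
  D → ε: FIRST \ {ε} = { } — this is the only nullable alternative, skip
  D → d D: FIRST \ {ε} = { 'd' } — overlaps FOLLOW(D) on { 'd' }: CONFLICT

E has no nullable alternative, so no FIRST/FOLLOW check is needed there.

So the grammar has 1 FIRST/FOLLOW conflict (marked CONFLICT above).

Answer: Yes. D → d D with FOLLOW(D) on { 'd' }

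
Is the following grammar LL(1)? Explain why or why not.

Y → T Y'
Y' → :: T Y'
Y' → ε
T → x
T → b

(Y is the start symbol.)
A grammar is LL(1) if for each non-terminal N with multiple productions, the predict sets of those productions are pairwise disjoint, where PREDICT(N → α) = (FIRST(α) \ {ε}) ∪ (FOLLOW(N) if α ⇒* ε).

Relevant sets:
  FOLLOW(Y') = { $ }

For Y':
  PREDICT(Y' → :: T Y') = { '::' }
  PREDICT(Y' → ε) = { $ }
For T:
  PREDICT(T → x) = { 'x' }
  PREDICT(T → b) = { 'b' }
Y has a single production, so nothing to check there.

All predict sets are disjoint. The grammar IS LL(1).

Answer: Yes, the grammar is LL(1).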